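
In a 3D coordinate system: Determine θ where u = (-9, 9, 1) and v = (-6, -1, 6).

u·v = (-9)·(-6) + 9·(-1) + 1·6 = 54 - 9 + 6 = 51
|u| = √((-9)² + 9² + 1²) = √163 ≈ 12.77
|v| = √((-6)² + (-1)² + 6²) = √73 ≈ 8.544
cos θ = (u·v)/(|u||v|) = 51/(12.77·8.544) ≈ 0.4675
θ = arccos(0.4675) ≈ 62.13°

62.13°


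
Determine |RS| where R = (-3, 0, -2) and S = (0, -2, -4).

d = √[(x₂-x₁)² + (y₂-y₁)² + (z₂-z₁)²]
  = √[3² + (-2)² + (-2)²]
  = √[9 + 4 + 4]
  = √17
  ≈ 4.123

4.123


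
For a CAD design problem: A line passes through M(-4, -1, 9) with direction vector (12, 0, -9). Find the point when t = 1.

P(t) = M + t·d
  = (-4 + 12·1, -1 + 0·1, 9 + (-9)·1)
  = (-4 + 12, -1 + 0, 9 - 9)
  = (8, -1, 0)

(8, -1, 0)


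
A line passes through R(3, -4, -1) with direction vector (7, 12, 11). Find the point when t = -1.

P(t) = R + t·d
  = (3 + 7·(-1), -4 + 12·(-1), -1 + 11·(-1))
  = (3 - 7, -4 - 12, -1 - 11)
  = (-4, -16, -12)

(-4, -16, -12)


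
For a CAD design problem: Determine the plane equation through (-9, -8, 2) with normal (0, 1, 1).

The plane through P with normal n = (a, b, c) satisfies n·(r - P) = 0,
i.e. ax + by + cz = a·x₀ + b·y₀ + c·z₀.
d = 0·(-9) + 1·(-8) + 1·2
  = 0 - 8 + 2
  = -6
Equation: y + z = -6

y + z = -6


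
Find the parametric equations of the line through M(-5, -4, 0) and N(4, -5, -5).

Direction vector d = N - M = (4 + 5, -5 + 4, -5 + 0) = (9, -1, -5)
Parametric form r = M + t·d:
x = -5 + 9t, y = -4 - t, z = 0 - 5t

x = -5 + 9t, y = -4 - t, z = 0 - 5t


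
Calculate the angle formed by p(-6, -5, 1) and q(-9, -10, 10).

p·q = (-6)·(-9) + (-5)·(-10) + 1·10 = 54 + 50 + 10 = 114
|p| = √((-6)² + (-5)² + 1²) = √62 ≈ 7.874
|q| = √((-9)² + (-10)² + 10²) = √281 ≈ 16.76
cos θ = (p·q)/(|p||q|) = 114/(7.874·16.76) ≈ 0.8637
θ = arccos(0.8637) ≈ 30.27°

30.27°


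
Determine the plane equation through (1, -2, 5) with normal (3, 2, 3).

The plane through P with normal n = (a, b, c) satisfies n·(r - P) = 0,
i.e. ax + by + cz = a·x₀ + b·y₀ + c·z₀.
d = 3·1 + 2·(-2) + 3·5
  = 3 - 4 + 15
  = 14
Equation: 3x + 2y + 3z = 14

3x + 2y + 3z = 14


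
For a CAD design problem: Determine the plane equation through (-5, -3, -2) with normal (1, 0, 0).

The plane through P with normal n = (a, b, c) satisfies n·(r - P) = 0,
i.e. ax + by + cz = a·x₀ + b·y₀ + c·z₀.
d = 1·(-5) + 0·(-3) + 0·(-2)
  = -5 + 0 + 0
  = -5
Equation: x = -5

x = -5


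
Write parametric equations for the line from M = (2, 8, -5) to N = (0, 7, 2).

Direction vector d = N - M = (0 - 2, 7 - 8, 2 + 5) = (-2, -1, 7)
Parametric form r = M + t·d:
x = 2 - 2t, y = 8 - t, z = -5 + 7t

x = 2 - 2t, y = 8 - t, z = -5 + 7t


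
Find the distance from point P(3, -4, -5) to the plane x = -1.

distance = |a·x₀ + b·y₀ + c·z₀ - d| / √(a² + b² + c²)
  = |1·3 + 0·(-4) + 0·(-5) - (-1)| / √(1² + 0² + 0²)
  = |3 + 0 + 0 + 1| / √(1 + 0 + 0)
  = |4| / √1
  = 4 / 1
  ≈ 4

4


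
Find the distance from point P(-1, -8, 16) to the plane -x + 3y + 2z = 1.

distance = |a·x₀ + b·y₀ + c·z₀ - d| / √(a² + b² + c²)
  = |(-1)·(-1) + 3·(-8) + 2·16 - 1| / √((-1)² + 3² + 2²)
  = |1 - 24 + 32 - 1| / √(1 + 9 + 4)
  = |8| / √14
  = 8 / 3.742
  ≈ 2.138

2.138


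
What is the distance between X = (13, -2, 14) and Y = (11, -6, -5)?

d = √[(x₂-x₁)² + (y₂-y₁)² + (z₂-z₁)²]
  = √[(-2)² + (-4)² + (-19)²]
  = √[4 + 16 + 361]
  = √381
  ≈ 19.52

19.52


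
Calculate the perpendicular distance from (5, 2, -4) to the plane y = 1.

distance = |a·x₀ + b·y₀ + c·z₀ - d| / √(a² + b² + c²)
  = |0·5 + 1·2 + 0·(-4) - 1| / √(0² + 1² + 0²)
  = |0 + 2 + 0 - 1| / √(0 + 1 + 0)
  = |1| / √1
  = 1 / 1
  ≈ 1

1


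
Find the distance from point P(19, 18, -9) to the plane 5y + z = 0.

distance = |a·x₀ + b·y₀ + c·z₀ - d| / √(a² + b² + c²)
  = |0·19 + 5·18 + 1·(-9) - 0| / √(0² + 5² + 1²)
  = |0 + 90 - 9 + 0| / √(0 + 25 + 1)
  = |81| / √26
  = 81 / 5.099
  ≈ 15.89

15.89


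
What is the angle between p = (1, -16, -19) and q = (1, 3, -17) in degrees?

p·q = 1·1 + (-16)·3 + (-19)·(-17) = 1 - 48 + 323 = 276
|p| = √(1² + (-16)² + (-19)²) = √618 ≈ 24.86
|q| = √(1² + 3² + (-17)²) = √299 ≈ 17.29
cos θ = (p·q)/(|p||q|) = 276/(24.86·17.29) ≈ 0.6421
θ = arccos(0.6421) ≈ 50.05°

50.05°


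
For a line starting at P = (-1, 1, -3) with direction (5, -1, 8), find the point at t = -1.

P(t) = P + t·d
  = (-1 + 5·(-1), 1 + (-1)·(-1), -3 + 8·(-1))
  = (-1 - 5, 1 + 1, -3 - 8)
  = (-6, 2, -11)

(-6, 2, -11)


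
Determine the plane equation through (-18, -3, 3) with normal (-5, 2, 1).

The plane through P with normal n = (a, b, c) satisfies n·(r - P) = 0,
i.e. ax + by + cz = a·x₀ + b·y₀ + c·z₀.
d = (-5)·(-18) + 2·(-3) + 1·3
  = 90 - 6 + 3
  = 87
Equation: -5x + 2y + z = 87

-5x + 2y + z = 87


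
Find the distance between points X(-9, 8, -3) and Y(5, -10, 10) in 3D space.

d = √[(x₂-x₁)² + (y₂-y₁)² + (z₂-z₁)²]
  = √[14² + (-18)² + 13²]
  = √[196 + 324 + 169]
  = √689
  ≈ 26.25

26.25


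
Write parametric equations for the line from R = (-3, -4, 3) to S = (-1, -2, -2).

Direction vector d = S - R = (-1 + 3, -2 + 4, -2 - 3) = (2, 2, -5)
Parametric form r = R + t·d:
x = -3 + 2t, y = -4 + 2t, z = 3 - 5t

x = -3 + 2t, y = -4 + 2t, z = 3 - 5t


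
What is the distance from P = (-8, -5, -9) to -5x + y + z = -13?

distance = |a·x₀ + b·y₀ + c·z₀ - d| / √(a² + b² + c²)
  = |(-5)·(-8) + 1·(-5) + 1·(-9) - (-13)| / √((-5)² + 1² + 1²)
  = |40 - 5 - 9 + 13| / √(25 + 1 + 1)
  = |39| / √27
  = 39 / 5.196
  ≈ 7.506

7.506


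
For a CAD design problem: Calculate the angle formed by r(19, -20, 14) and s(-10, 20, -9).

r·s = 19·(-10) + (-20)·20 + 14·(-9) = -190 - 400 - 126 = -716
|r| = √(19² + (-20)² + 14²) = √957 ≈ 30.94
|s| = √((-10)² + 20² + (-9)²) = √581 ≈ 24.1
cos θ = (r·s)/(|r||s|) = -716/(30.94·24.1) ≈ -0.9602
θ = arccos(-0.9602) ≈ 163.8°

163.8°


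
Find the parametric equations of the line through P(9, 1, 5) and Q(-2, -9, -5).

Direction vector d = Q - P = (-2 - 9, -9 - 1, -5 - 5) = (-11, -10, -10)
Parametric form r = P + t·d:
x = 9 - 11t, y = 1 - 10t, z = 5 - 10t

x = 9 - 11t, y = 1 - 10t, z = 5 - 10t


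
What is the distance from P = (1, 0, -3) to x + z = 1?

distance = |a·x₀ + b·y₀ + c·z₀ - d| / √(a² + b² + c²)
  = |1·1 + 0·0 + 1·(-3) - 1| / √(1² + 0² + 1²)
  = |1 + 0 - 3 - 1| / √(1 + 0 + 1)
  = |-3| / √2
  = 3 / 1.414
  ≈ 2.121

2.121


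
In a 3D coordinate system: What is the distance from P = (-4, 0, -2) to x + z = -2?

distance = |a·x₀ + b·y₀ + c·z₀ - d| / √(a² + b² + c²)
  = |1·(-4) + 0·0 + 1·(-2) - (-2)| / √(1² + 0² + 1²)
  = |-4 + 0 - 2 + 2| / √(1 + 0 + 1)
  = |-4| / √2
  = 4 / 1.414
  ≈ 2.828

2.828


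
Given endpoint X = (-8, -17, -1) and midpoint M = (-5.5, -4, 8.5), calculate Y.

Y = 2M - X
  = (2·(-5.5) - (-8), 2·(-4) - (-17), 2·8.5 - (-1))
  = (-11 + 8, -8 + 17, 17 + 1)
  = (-3, 9, 18)

(-3, 9, 18)


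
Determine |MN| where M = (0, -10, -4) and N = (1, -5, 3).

d = √[(x₂-x₁)² + (y₂-y₁)² + (z₂-z₁)²]
  = √[1² + 5² + 7²]
  = √[1 + 25 + 49]
  = √75
  ≈ 8.66

8.66


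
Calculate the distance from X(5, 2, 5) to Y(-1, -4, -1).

d = √[(x₂-x₁)² + (y₂-y₁)² + (z₂-z₁)²]
  = √[(-6)² + (-6)² + (-6)²]
  = √[36 + 36 + 36]
  = √108
  ≈ 10.39

10.39


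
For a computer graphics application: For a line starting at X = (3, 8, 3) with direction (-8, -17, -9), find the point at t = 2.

P(t) = X + t·d
  = (3 + (-8)·2, 8 + (-17)·2, 3 + (-9)·2)
  = (3 - 16, 8 - 34, 3 - 18)
  = (-13, -26, -15)

(-13, -26, -15)


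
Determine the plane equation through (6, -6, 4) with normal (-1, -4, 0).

The plane through P with normal n = (a, b, c) satisfies n·(r - P) = 0,
i.e. ax + by + cz = a·x₀ + b·y₀ + c·z₀.
d = (-1)·6 + (-4)·(-6) + 0·4
  = -6 + 24 + 0
  = 18
Equation: -x - 4y = 18

-x - 4y = 18


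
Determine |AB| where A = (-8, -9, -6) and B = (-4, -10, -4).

d = √[(x₂-x₁)² + (y₂-y₁)² + (z₂-z₁)²]
  = √[4² + (-1)² + 2²]
  = √[16 + 1 + 4]
  = √21
  ≈ 4.583

4.583


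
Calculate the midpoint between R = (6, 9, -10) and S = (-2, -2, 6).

M = ((x₁+x₂)/2, (y₁+y₂)/2, (z₁+z₂)/2)
  = ((6 - 2)/2, (9 - 2)/2, (-10 + 6)/2)
  = (4/2, 7/2, -4/2)
  = (2, 3.5, -2)

(2, 3.5, -2)


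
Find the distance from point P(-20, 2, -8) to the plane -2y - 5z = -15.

distance = |a·x₀ + b·y₀ + c·z₀ - d| / √(a² + b² + c²)
  = |0·(-20) + (-2)·2 + (-5)·(-8) - (-15)| / √(0² + (-2)² + (-5)²)
  = |0 - 4 + 40 + 15| / √(0 + 4 + 25)
  = |51| / √29
  = 51 / 5.385
  ≈ 9.47

9.47


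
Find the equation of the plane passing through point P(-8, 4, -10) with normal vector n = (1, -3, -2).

The plane through P with normal n = (a, b, c) satisfies n·(r - P) = 0,
i.e. ax + by + cz = a·x₀ + b·y₀ + c·z₀.
d = 1·(-8) + (-3)·4 + (-2)·(-10)
  = -8 - 12 + 20
  = 0
Equation: x - 3y - 2z = 0

x - 3y - 2z = 0


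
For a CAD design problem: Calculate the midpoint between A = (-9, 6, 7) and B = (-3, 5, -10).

M = ((x₁+x₂)/2, (y₁+y₂)/2, (z₁+z₂)/2)
  = ((-9 - 3)/2, (6 + 5)/2, (7 - 10)/2)
  = (-12/2, 11/2, -3/2)
  = (-6, 5.5, -1.5)

(-6, 5.5, -1.5)


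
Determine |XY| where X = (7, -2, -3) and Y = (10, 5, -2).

d = √[(x₂-x₁)² + (y₂-y₁)² + (z₂-z₁)²]
  = √[3² + 7² + 1²]
  = √[9 + 49 + 1]
  = √59
  ≈ 7.681

7.681


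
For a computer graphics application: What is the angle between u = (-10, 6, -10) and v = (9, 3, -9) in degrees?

u·v = (-10)·9 + 6·3 + (-10)·(-9) = -90 + 18 + 90 = 18
|u| = √((-10)² + 6² + (-10)²) = √236 ≈ 15.36
|v| = √(9² + 3² + (-9)²) = √171 ≈ 13.08
cos θ = (u·v)/(|u||v|) = 18/(15.36·13.08) ≈ 0.0896
θ = arccos(0.0896) ≈ 84.86°

84.86°


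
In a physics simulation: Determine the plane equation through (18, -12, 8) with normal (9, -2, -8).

The plane through P with normal n = (a, b, c) satisfies n·(r - P) = 0,
i.e. ax + by + cz = a·x₀ + b·y₀ + c·z₀.
d = 9·18 + (-2)·(-12) + (-8)·8
  = 162 + 24 - 64
  = 122
Equation: 9x - 2y - 8z = 122

9x - 2y - 8z = 122


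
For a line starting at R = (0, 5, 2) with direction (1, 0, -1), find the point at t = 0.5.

P(t) = R + t·d
  = (0 + 1·0.5, 5 + 0·0.5, 2 + (-1)·0.5)
  = (0 + 0.5, 5 + 0, 2 - 0.5)
  = (0.5, 5, 1.5)

(0.5, 5, 1.5)


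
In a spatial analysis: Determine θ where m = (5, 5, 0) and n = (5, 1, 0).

m·n = 5·5 + 5·1 + 0·0 = 25 + 5 + 0 = 30
|m| = √(5² + 5² + 0²) = √50 ≈ 7.071
|n| = √(5² + 1² + 0²) = √26 ≈ 5.099
cos θ = (m·n)/(|m||n|) = 30/(7.071·5.099) ≈ 0.8321
θ = arccos(0.8321) ≈ 33.69°

33.69°


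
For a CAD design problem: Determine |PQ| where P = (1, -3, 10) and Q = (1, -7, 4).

d = √[(x₂-x₁)² + (y₂-y₁)² + (z₂-z₁)²]
  = √[0² + (-4)² + (-6)²]
  = √[0 + 16 + 36]
  = √52
  ≈ 7.211

7.211


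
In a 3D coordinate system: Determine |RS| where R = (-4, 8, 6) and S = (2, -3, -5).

d = √[(x₂-x₁)² + (y₂-y₁)² + (z₂-z₁)²]
  = √[6² + (-11)² + (-11)²]
  = √[36 + 121 + 121]
  = √278
  ≈ 16.67

16.67


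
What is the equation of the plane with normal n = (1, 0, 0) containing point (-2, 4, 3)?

The plane through P with normal n = (a, b, c) satisfies n·(r - P) = 0,
i.e. ax + by + cz = a·x₀ + b·y₀ + c·z₀.
d = 1·(-2) + 0·4 + 0·3
  = -2 + 0 + 0
  = -2
Equation: x = -2

x = -2


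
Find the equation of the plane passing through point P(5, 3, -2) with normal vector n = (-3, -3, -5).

The plane through P with normal n = (a, b, c) satisfies n·(r - P) = 0,
i.e. ax + by + cz = a·x₀ + b·y₀ + c·z₀.
d = (-3)·5 + (-3)·3 + (-5)·(-2)
  = -15 - 9 + 10
  = -14
Equation: -3x - 3y - 5z = -14

-3x - 3y - 5z = -14


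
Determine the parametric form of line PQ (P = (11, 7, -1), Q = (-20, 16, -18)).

Direction vector d = Q - P = (-20 - 11, 16 - 7, -18 + 1) = (-31, 9, -17)
Parametric form r = P + t·d:
x = 11 - 31t, y = 7 + 9t, z = -1 - 17t

x = 11 - 31t, y = 7 + 9t, z = -1 - 17t


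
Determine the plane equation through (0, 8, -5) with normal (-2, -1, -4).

The plane through P with normal n = (a, b, c) satisfies n·(r - P) = 0,
i.e. ax + by + cz = a·x₀ + b·y₀ + c·z₀.
d = (-2)·0 + (-1)·8 + (-4)·(-5)
  = 0 - 8 + 20
  = 12
Equation: -2x - y - 4z = 12

-2x - y - 4z = 12


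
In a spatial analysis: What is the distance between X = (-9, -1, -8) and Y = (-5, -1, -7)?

d = √[(x₂-x₁)² + (y₂-y₁)² + (z₂-z₁)²]
  = √[4² + 0² + 1²]
  = √[16 + 0 + 1]
  = √17
  ≈ 4.123

4.123


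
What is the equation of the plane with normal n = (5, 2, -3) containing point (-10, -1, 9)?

The plane through P with normal n = (a, b, c) satisfies n·(r - P) = 0,
i.e. ax + by + cz = a·x₀ + b·y₀ + c·z₀.
d = 5·(-10) + 2·(-1) + (-3)·9
  = -50 - 2 - 27
  = -79
Equation: 5x + 2y - 3z = -79

5x + 2y - 3z = -79


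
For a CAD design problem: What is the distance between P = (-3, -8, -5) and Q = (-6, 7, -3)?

d = √[(x₂-x₁)² + (y₂-y₁)² + (z₂-z₁)²]
  = √[(-3)² + 15² + 2²]
  = √[9 + 225 + 4]
  = √238
  ≈ 15.43

15.43


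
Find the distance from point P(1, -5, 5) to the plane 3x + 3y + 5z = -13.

distance = |a·x₀ + b·y₀ + c·z₀ - d| / √(a² + b² + c²)
  = |3·1 + 3·(-5) + 5·5 - (-13)| / √(3² + 3² + 5²)
  = |3 - 15 + 25 + 13| / √(9 + 9 + 25)
  = |26| / √43
  = 26 / 6.557
  ≈ 3.965

3.965


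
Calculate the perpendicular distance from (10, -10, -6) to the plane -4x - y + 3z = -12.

distance = |a·x₀ + b·y₀ + c·z₀ - d| / √(a² + b² + c²)
  = |(-4)·10 + (-1)·(-10) + 3·(-6) - (-12)| / √((-4)² + (-1)² + 3²)
  = |-40 + 10 - 18 + 12| / √(16 + 1 + 9)
  = |-36| / √26
  = 36 / 5.099
  ≈ 7.06

7.06


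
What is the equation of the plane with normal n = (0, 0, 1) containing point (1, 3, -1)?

The plane through P with normal n = (a, b, c) satisfies n·(r - P) = 0,
i.e. ax + by + cz = a·x₀ + b·y₀ + c·z₀.
d = 0·1 + 0·3 + 1·(-1)
  = 0 + 0 - 1
  = -1
Equation: z = -1

z = -1


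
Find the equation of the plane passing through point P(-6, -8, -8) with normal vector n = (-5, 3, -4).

The plane through P with normal n = (a, b, c) satisfies n·(r - P) = 0,
i.e. ax + by + cz = a·x₀ + b·y₀ + c·z₀.
d = (-5)·(-6) + 3·(-8) + (-4)·(-8)
  = 30 - 24 + 32
  = 38
Equation: -5x + 3y - 4z = 38

-5x + 3y - 4z = 38


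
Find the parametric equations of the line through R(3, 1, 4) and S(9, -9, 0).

Direction vector d = S - R = (9 - 3, -9 - 1, 0 - 4) = (6, -10, -4)
Parametric form r = R + t·d:
x = 3 + 6t, y = 1 - 10t, z = 4 - 4t

x = 3 + 6t, y = 1 - 10t, z = 4 - 4t


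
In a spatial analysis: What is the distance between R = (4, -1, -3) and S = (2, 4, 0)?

d = √[(x₂-x₁)² + (y₂-y₁)² + (z₂-z₁)²]
  = √[(-2)² + 5² + 3²]
  = √[4 + 25 + 9]
  = √38
  ≈ 6.164

6.164


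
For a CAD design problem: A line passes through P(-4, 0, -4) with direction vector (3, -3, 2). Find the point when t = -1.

P(t) = P + t·d
  = (-4 + 3·(-1), 0 + (-3)·(-1), -4 + 2·(-1))
  = (-4 - 3, 0 + 3, -4 - 2)
  = (-7, 3, -6)

(-7, 3, -6)


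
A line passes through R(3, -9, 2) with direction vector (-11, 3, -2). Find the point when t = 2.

P(t) = R + t·d
  = (3 + (-11)·2, -9 + 3·2, 2 + (-2)·2)
  = (3 - 22, -9 + 6, 2 - 4)
  = (-19, -3, -2)

(-19, -3, -2)


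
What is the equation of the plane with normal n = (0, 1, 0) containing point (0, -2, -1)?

The plane through P with normal n = (a, b, c) satisfies n·(r - P) = 0,
i.e. ax + by + cz = a·x₀ + b·y₀ + c·z₀.
d = 0·0 + 1·(-2) + 0·(-1)
  = 0 - 2 + 0
  = -2
Equation: y = -2

y = -2


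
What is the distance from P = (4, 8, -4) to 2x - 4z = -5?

distance = |a·x₀ + b·y₀ + c·z₀ - d| / √(a² + b² + c²)
  = |2·4 + 0·8 + (-4)·(-4) - (-5)| / √(2² + 0² + (-4)²)
  = |8 + 0 + 16 + 5| / √(4 + 0 + 16)
  = |29| / √20
  = 29 / 4.472
  ≈ 6.485

6.485


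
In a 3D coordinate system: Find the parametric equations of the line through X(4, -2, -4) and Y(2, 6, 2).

Direction vector d = Y - X = (2 - 4, 6 + 2, 2 + 4) = (-2, 8, 6)
Parametric form r = X + t·d:
x = 4 - 2t, y = -2 + 8t, z = -4 + 6t

x = 4 - 2t, y = -2 + 8t, z = -4 + 6t


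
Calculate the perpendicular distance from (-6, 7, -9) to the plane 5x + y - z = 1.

distance = |a·x₀ + b·y₀ + c·z₀ - d| / √(a² + b² + c²)
  = |5·(-6) + 1·7 + (-1)·(-9) - 1| / √(5² + 1² + (-1)²)
  = |-30 + 7 + 9 - 1| / √(25 + 1 + 1)
  = |-15| / √27
  = 15 / 5.196
  ≈ 2.887

2.887


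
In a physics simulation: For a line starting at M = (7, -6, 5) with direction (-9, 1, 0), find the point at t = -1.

P(t) = M + t·d
  = (7 + (-9)·(-1), -6 + 1·(-1), 5 + 0·(-1))
  = (7 + 9, -6 - 1, 5 + 0)
  = (16, -7, 5)

(16, -7, 5)


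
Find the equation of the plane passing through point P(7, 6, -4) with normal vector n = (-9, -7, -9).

The plane through P with normal n = (a, b, c) satisfies n·(r - P) = 0,
i.e. ax + by + cz = a·x₀ + b·y₀ + c·z₀.
d = (-9)·7 + (-7)·6 + (-9)·(-4)
  = -63 - 42 + 36
  = -69
Equation: -9x - 7y - 9z = -69

-9x - 7y - 9z = -69


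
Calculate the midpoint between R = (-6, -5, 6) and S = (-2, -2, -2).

M = ((x₁+x₂)/2, (y₁+y₂)/2, (z₁+z₂)/2)
  = ((-6 - 2)/2, (-5 - 2)/2, (6 - 2)/2)
  = (-8/2, -7/2, 4/2)
  = (-4, -3.5, 2)

(-4, -3.5, 2)


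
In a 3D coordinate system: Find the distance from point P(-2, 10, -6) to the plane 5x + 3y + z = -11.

distance = |a·x₀ + b·y₀ + c·z₀ - d| / √(a² + b² + c²)
  = |5·(-2) + 3·10 + 1·(-6) - (-11)| / √(5² + 3² + 1²)
  = |-10 + 30 - 6 + 11| / √(25 + 9 + 1)
  = |25| / √35
  = 25 / 5.916
  ≈ 4.226

4.226


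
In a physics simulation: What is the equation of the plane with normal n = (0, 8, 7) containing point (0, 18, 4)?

The plane through P with normal n = (a, b, c) satisfies n·(r - P) = 0,
i.e. ax + by + cz = a·x₀ + b·y₀ + c·z₀.
d = 0·0 + 8·18 + 7·4
  = 0 + 144 + 28
  = 172
Equation: 8y + 7z = 172

8y + 7z = 172


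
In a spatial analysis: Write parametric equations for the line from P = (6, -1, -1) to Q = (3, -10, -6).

Direction vector d = Q - P = (3 - 6, -10 + 1, -6 + 1) = (-3, -9, -5)
Parametric form r = P + t·d:
x = 6 - 3t, y = -1 - 9t, z = -1 - 5t

x = 6 - 3t, y = -1 - 9t, z = -1 - 5t


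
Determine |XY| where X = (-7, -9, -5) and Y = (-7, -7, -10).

d = √[(x₂-x₁)² + (y₂-y₁)² + (z₂-z₁)²]
  = √[0² + 2² + (-5)²]
  = √[0 + 4 + 25]
  = √29
  ≈ 5.385

5.385


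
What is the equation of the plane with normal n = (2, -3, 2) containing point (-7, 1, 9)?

The plane through P with normal n = (a, b, c) satisfies n·(r - P) = 0,
i.e. ax + by + cz = a·x₀ + b·y₀ + c·z₀.
d = 2·(-7) + (-3)·1 + 2·9
  = -14 - 3 + 18
  = 1
Equation: 2x - 3y + 2z = 1

2x - 3y + 2z = 1


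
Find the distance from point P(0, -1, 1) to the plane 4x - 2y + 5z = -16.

distance = |a·x₀ + b·y₀ + c·z₀ - d| / √(a² + b² + c²)
  = |4·0 + (-2)·(-1) + 5·1 - (-16)| / √(4² + (-2)² + 5²)
  = |0 + 2 + 5 + 16| / √(16 + 4 + 25)
  = |23| / √45
  = 23 / 6.708
  ≈ 3.429

3.429


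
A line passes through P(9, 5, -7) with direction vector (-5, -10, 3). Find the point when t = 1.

P(t) = P + t·d
  = (9 + (-5)·1, 5 + (-10)·1, -7 + 3·1)
  = (9 - 5, 5 - 10, -7 + 3)
  = (4, -5, -4)

(4, -5, -4)


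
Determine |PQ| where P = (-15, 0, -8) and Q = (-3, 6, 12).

d = √[(x₂-x₁)² + (y₂-y₁)² + (z₂-z₁)²]
  = √[12² + 6² + 20²]
  = √[144 + 36 + 400]
  = √580
  ≈ 24.08

24.08


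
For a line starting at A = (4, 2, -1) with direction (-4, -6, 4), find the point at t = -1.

P(t) = A + t·d
  = (4 + (-4)·(-1), 2 + (-6)·(-1), -1 + 4·(-1))
  = (4 + 4, 2 + 6, -1 - 4)
  = (8, 8, -5)

(8, 8, -5)


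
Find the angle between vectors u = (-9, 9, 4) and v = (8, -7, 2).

u·v = (-9)·8 + 9·(-7) + 4·2 = -72 - 63 + 8 = -127
|u| = √((-9)² + 9² + 4²) = √178 ≈ 13.34
|v| = √(8² + (-7)² + 2²) = √117 ≈ 10.82
cos θ = (u·v)/(|u||v|) = -127/(13.34·10.82) ≈ -0.88
θ = arccos(-0.88) ≈ 151.6°

151.6°


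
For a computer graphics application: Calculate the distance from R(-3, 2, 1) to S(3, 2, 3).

d = √[(x₂-x₁)² + (y₂-y₁)² + (z₂-z₁)²]
  = √[6² + 0² + 2²]
  = √[36 + 0 + 4]
  = √40
  ≈ 6.325

6.325


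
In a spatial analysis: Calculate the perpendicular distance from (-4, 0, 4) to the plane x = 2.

distance = |a·x₀ + b·y₀ + c·z₀ - d| / √(a² + b² + c²)
  = |1·(-4) + 0·0 + 0·4 - 2| / √(1² + 0² + 0²)
  = |-4 + 0 + 0 - 2| / √(1 + 0 + 0)
  = |-6| / √1
  = 6 / 1
  ≈ 6

6


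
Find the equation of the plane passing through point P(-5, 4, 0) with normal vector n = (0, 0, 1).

The plane through P with normal n = (a, b, c) satisfies n·(r - P) = 0,
i.e. ax + by + cz = a·x₀ + b·y₀ + c·z₀.
d = 0·(-5) + 0·4 + 1·0
  = 0 + 0 + 0
  = 0
Equation: z = 0

z = 0


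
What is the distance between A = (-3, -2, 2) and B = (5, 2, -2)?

d = √[(x₂-x₁)² + (y₂-y₁)² + (z₂-z₁)²]
  = √[8² + 4² + (-4)²]
  = √[64 + 16 + 16]
  = √96
  ≈ 9.798

9.798


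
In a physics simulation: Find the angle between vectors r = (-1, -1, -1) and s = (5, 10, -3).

r·s = (-1)·5 + (-1)·10 + (-1)·(-3) = -5 - 10 + 3 = -12
|r| = √((-1)² + (-1)² + (-1)²) = √3 ≈ 1.732
|s| = √(5² + 10² + (-3)²) = √134 ≈ 11.58
cos θ = (r·s)/(|r||s|) = -12/(1.732·11.58) ≈ -0.5985
θ = arccos(-0.5985) ≈ 126.8°

126.8°


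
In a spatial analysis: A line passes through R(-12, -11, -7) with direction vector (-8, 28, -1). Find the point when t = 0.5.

P(t) = R + t·d
  = (-12 + (-8)·0.5, -11 + 28·0.5, -7 + (-1)·0.5)
  = (-12 - 4, -11 + 14, -7 - 0.5)
  = (-16, 3, -7.5)

(-16, 3, -7.5)


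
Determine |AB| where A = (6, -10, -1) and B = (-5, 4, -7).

d = √[(x₂-x₁)² + (y₂-y₁)² + (z₂-z₁)²]
  = √[(-11)² + 14² + (-6)²]
  = √[121 + 196 + 36]
  = √353
  ≈ 18.79

18.79


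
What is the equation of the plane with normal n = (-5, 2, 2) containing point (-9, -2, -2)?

The plane through P with normal n = (a, b, c) satisfies n·(r - P) = 0,
i.e. ax + by + cz = a·x₀ + b·y₀ + c·z₀.
d = (-5)·(-9) + 2·(-2) + 2·(-2)
  = 45 - 4 - 4
  = 37
Equation: -5x + 2y + 2z = 37

-5x + 2y + 2z = 37


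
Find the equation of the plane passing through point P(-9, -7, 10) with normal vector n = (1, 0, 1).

The plane through P with normal n = (a, b, c) satisfies n·(r - P) = 0,
i.e. ax + by + cz = a·x₀ + b·y₀ + c·z₀.
d = 1·(-9) + 0·(-7) + 1·10
  = -9 + 0 + 10
  = 1
Equation: x + z = 1

x + z = 1


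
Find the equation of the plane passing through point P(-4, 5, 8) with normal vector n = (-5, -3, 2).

The plane through P with normal n = (a, b, c) satisfies n·(r - P) = 0,
i.e. ax + by + cz = a·x₀ + b·y₀ + c·z₀.
d = (-5)·(-4) + (-3)·5 + 2·8
  = 20 - 15 + 16
  = 21
Equation: -5x - 3y + 2z = 21

-5x - 3y + 2z = 21


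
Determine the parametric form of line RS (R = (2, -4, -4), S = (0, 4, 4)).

Direction vector d = S - R = (0 - 2, 4 + 4, 4 + 4) = (-2, 8, 8)
Parametric form r = R + t·d:
x = 2 - 2t, y = -4 + 8t, z = -4 + 8t

x = 2 - 2t, y = -4 + 8t, z = -4 + 8t


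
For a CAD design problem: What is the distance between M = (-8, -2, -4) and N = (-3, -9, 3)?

d = √[(x₂-x₁)² + (y₂-y₁)² + (z₂-z₁)²]
  = √[5² + (-7)² + 7²]
  = √[25 + 49 + 49]
  = √123
  ≈ 11.09

11.09


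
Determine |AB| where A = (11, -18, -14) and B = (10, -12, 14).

d = √[(x₂-x₁)² + (y₂-y₁)² + (z₂-z₁)²]
  = √[(-1)² + 6² + 28²]
  = √[1 + 36 + 784]
  = √821
  ≈ 28.65

28.65


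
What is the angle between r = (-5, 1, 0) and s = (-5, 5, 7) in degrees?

r·s = (-5)·(-5) + 1·5 + 0·7 = 25 + 5 + 0 = 30
|r| = √((-5)² + 1² + 0²) = √26 ≈ 5.099
|s| = √((-5)² + 5² + 7²) = √99 ≈ 9.95
cos θ = (r·s)/(|r||s|) = 30/(5.099·9.95) ≈ 0.5913
θ = arccos(0.5913) ≈ 53.75°

53.75°


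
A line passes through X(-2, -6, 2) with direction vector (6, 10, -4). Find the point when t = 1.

P(t) = X + t·d
  = (-2 + 6·1, -6 + 10·1, 2 + (-4)·1)
  = (-2 + 6, -6 + 10, 2 - 4)
  = (4, 4, -2)

(4, 4, -2)


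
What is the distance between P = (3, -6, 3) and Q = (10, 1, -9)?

d = √[(x₂-x₁)² + (y₂-y₁)² + (z₂-z₁)²]
  = √[7² + 7² + (-12)²]
  = √[49 + 49 + 144]
  = √242
  ≈ 15.56

15.56


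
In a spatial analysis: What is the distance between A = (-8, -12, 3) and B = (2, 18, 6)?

d = √[(x₂-x₁)² + (y₂-y₁)² + (z₂-z₁)²]
  = √[10² + 30² + 3²]
  = √[100 + 900 + 9]
  = √1009
  ≈ 31.76

31.76


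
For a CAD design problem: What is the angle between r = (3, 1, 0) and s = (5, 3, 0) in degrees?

r·s = 3·5 + 1·3 + 0·0 = 15 + 3 + 0 = 18
|r| = √(3² + 1² + 0²) = √10 ≈ 3.162
|s| = √(5² + 3² + 0²) = √34 ≈ 5.831
cos θ = (r·s)/(|r||s|) = 18/(3.162·5.831) ≈ 0.9762
θ = arccos(0.9762) ≈ 12.53°

12.53°


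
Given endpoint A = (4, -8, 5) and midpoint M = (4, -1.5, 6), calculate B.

B = 2M - A
  = (2·4 - 4, 2·(-1.5) - (-8), 2·6 - 5)
  = (8 - 4, -3 + 8, 12 - 5)
  = (4, 5, 7)

(4, 5, 7)


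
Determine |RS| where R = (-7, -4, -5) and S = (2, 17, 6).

d = √[(x₂-x₁)² + (y₂-y₁)² + (z₂-z₁)²]
  = √[9² + 21² + 11²]
  = √[81 + 441 + 121]
  = √643
  ≈ 25.36

25.36


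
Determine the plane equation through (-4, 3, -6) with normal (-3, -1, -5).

The plane through P with normal n = (a, b, c) satisfies n·(r - P) = 0,
i.e. ax + by + cz = a·x₀ + b·y₀ + c·z₀.
d = (-3)·(-4) + (-1)·3 + (-5)·(-6)
  = 12 - 3 + 30
  = 39
Equation: -3x - y - 5z = 39

-3x - y - 5z = 39


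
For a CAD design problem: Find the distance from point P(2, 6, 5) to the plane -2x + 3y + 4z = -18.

distance = |a·x₀ + b·y₀ + c·z₀ - d| / √(a² + b² + c²)
  = |(-2)·2 + 3·6 + 4·5 - (-18)| / √((-2)² + 3² + 4²)
  = |-4 + 18 + 20 + 18| / √(4 + 9 + 16)
  = |52| / √29
  = 52 / 5.385
  ≈ 9.656

9.656


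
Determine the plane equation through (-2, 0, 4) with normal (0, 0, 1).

The plane through P with normal n = (a, b, c) satisfies n·(r - P) = 0,
i.e. ax + by + cz = a·x₀ + b·y₀ + c·z₀.
d = 0·(-2) + 0·0 + 1·4
  = 0 + 0 + 4
  = 4
Equation: z = 4

z = 4


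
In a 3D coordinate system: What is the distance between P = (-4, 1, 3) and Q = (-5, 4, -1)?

d = √[(x₂-x₁)² + (y₂-y₁)² + (z₂-z₁)²]
  = √[(-1)² + 3² + (-4)²]
  = √[1 + 9 + 16]
  = √26
  ≈ 5.099

5.099


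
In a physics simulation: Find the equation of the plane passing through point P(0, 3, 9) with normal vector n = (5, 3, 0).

The plane through P with normal n = (a, b, c) satisfies n·(r - P) = 0,
i.e. ax + by + cz = a·x₀ + b·y₀ + c·z₀.
d = 5·0 + 3·3 + 0·9
  = 0 + 9 + 0
  = 9
Equation: 5x + 3y = 9

5x + 3y = 9


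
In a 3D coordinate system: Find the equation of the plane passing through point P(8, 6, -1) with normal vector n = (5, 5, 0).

The plane through P with normal n = (a, b, c) satisfies n·(r - P) = 0,
i.e. ax + by + cz = a·x₀ + b·y₀ + c·z₀.
d = 5·8 + 5·6 + 0·(-1)
  = 40 + 30 + 0
  = 70
Equation: 5x + 5y = 70

5x + 5y = 70


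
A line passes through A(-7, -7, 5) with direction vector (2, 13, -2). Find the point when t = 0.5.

P(t) = A + t·d
  = (-7 + 2·0.5, -7 + 13·0.5, 5 + (-2)·0.5)
  = (-7 + 1, -7 + 6.5, 5 - 1)
  = (-6, -0.5, 4)

(-6, -0.5, 4)


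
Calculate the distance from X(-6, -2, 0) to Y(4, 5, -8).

d = √[(x₂-x₁)² + (y₂-y₁)² + (z₂-z₁)²]
  = √[10² + 7² + (-8)²]
  = √[100 + 49 + 64]
  = √213
  ≈ 14.59

14.59


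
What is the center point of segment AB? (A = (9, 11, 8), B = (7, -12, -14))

M = ((x₁+x₂)/2, (y₁+y₂)/2, (z₁+z₂)/2)
  = ((9 + 7)/2, (11 - 12)/2, (8 - 14)/2)
  = (16/2, -1/2, -6/2)
  = (8, -0.5, -3)

(8, -0.5, -3)


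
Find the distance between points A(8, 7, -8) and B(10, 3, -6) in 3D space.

d = √[(x₂-x₁)² + (y₂-y₁)² + (z₂-z₁)²]
  = √[2² + (-4)² + 2²]
  = √[4 + 16 + 4]
  = √24
  ≈ 4.899

4.899


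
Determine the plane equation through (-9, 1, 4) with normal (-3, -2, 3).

The plane through P with normal n = (a, b, c) satisfies n·(r - P) = 0,
i.e. ax + by + cz = a·x₀ + b·y₀ + c·z₀.
d = (-3)·(-9) + (-2)·1 + 3·4
  = 27 - 2 + 12
  = 37
Equation: -3x - 2y + 3z = 37

-3x - 2y + 3z = 37


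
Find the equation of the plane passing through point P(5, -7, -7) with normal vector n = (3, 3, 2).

The plane through P with normal n = (a, b, c) satisfies n·(r - P) = 0,
i.e. ax + by + cz = a·x₀ + b·y₀ + c·z₀.
d = 3·5 + 3·(-7) + 2·(-7)
  = 15 - 21 - 14
  = -20
Equation: 3x + 3y + 2z = -20

3x + 3y + 2z = -20


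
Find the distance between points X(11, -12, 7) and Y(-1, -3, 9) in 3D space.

d = √[(x₂-x₁)² + (y₂-y₁)² + (z₂-z₁)²]
  = √[(-12)² + 9² + 2²]
  = √[144 + 81 + 4]
  = √229
  ≈ 15.13

15.13


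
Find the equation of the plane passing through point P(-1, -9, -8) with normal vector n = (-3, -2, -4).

The plane through P with normal n = (a, b, c) satisfies n·(r - P) = 0,
i.e. ax + by + cz = a·x₀ + b·y₀ + c·z₀.
d = (-3)·(-1) + (-2)·(-9) + (-4)·(-8)
  = 3 + 18 + 32
  = 53
Equation: -3x - 2y - 4z = 53

-3x - 2y - 4z = 53


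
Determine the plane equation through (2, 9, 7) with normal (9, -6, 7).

The plane through P with normal n = (a, b, c) satisfies n·(r - P) = 0,
i.e. ax + by + cz = a·x₀ + b·y₀ + c·z₀.
d = 9·2 + (-6)·9 + 7·7
  = 18 - 54 + 49
  = 13
Equation: 9x - 6y + 7z = 13

9x - 6y + 7z = 13


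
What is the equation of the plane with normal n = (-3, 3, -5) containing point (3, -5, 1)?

The plane through P with normal n = (a, b, c) satisfies n·(r - P) = 0,
i.e. ax + by + cz = a·x₀ + b·y₀ + c·z₀.
d = (-3)·3 + 3·(-5) + (-5)·1
  = -9 - 15 - 5
  = -29
Equation: -3x + 3y - 5z = -29

-3x + 3y - 5z = -29


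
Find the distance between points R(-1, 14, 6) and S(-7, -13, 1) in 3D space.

d = √[(x₂-x₁)² + (y₂-y₁)² + (z₂-z₁)²]
  = √[(-6)² + (-27)² + (-5)²]
  = √[36 + 729 + 25]
  = √790
  ≈ 28.11

28.11


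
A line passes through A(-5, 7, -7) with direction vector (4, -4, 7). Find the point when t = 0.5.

P(t) = A + t·d
  = (-5 + 4·0.5, 7 + (-4)·0.5, -7 + 7·0.5)
  = (-5 + 2, 7 - 2, -7 + 3.5)
  = (-3, 5, -3.5)

(-3, 5, -3.5)


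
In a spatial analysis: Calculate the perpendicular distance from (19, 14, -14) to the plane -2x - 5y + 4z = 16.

distance = |a·x₀ + b·y₀ + c·z₀ - d| / √(a² + b² + c²)
  = |(-2)·19 + (-5)·14 + 4·(-14) - 16| / √((-2)² + (-5)² + 4²)
  = |-38 - 70 - 56 - 16| / √(4 + 25 + 16)
  = |-180| / √45
  = 180 / 6.708
  ≈ 26.83

26.83


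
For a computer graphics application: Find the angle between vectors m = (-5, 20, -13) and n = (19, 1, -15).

m·n = (-5)·19 + 20·1 + (-13)·(-15) = -95 + 20 + 195 = 120
|m| = √((-5)² + 20² + (-13)²) = √594 ≈ 24.37
|n| = √(19² + 1² + (-15)²) = √587 ≈ 24.23
cos θ = (m·n)/(|m||n|) = 120/(24.37·24.23) ≈ 0.2032
θ = arccos(0.2032) ≈ 78.27°

78.27°


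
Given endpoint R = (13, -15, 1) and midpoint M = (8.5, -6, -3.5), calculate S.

S = 2M - R
  = (2·8.5 - 13, 2·(-6) - (-15), 2·(-3.5) - 1)
  = (17 - 13, -12 + 15, -7 - 1)
  = (4, 3, -8)

(4, 3, -8)


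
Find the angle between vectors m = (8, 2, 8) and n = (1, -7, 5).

m·n = 8·1 + 2·(-7) + 8·5 = 8 - 14 + 40 = 34
|m| = √(8² + 2² + 8²) = √132 ≈ 11.49
|n| = √(1² + (-7)² + 5²) = √75 ≈ 8.66
cos θ = (m·n)/(|m||n|) = 34/(11.49·8.66) ≈ 0.3417
θ = arccos(0.3417) ≈ 70.02°

70.02°


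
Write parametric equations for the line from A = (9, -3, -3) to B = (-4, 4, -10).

Direction vector d = B - A = (-4 - 9, 4 + 3, -10 + 3) = (-13, 7, -7)
Parametric form r = A + t·d:
x = 9 - 13t, y = -3 + 7t, z = -3 - 7t

x = 9 - 13t, y = -3 + 7t, z = -3 - 7t


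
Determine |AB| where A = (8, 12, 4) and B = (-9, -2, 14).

d = √[(x₂-x₁)² + (y₂-y₁)² + (z₂-z₁)²]
  = √[(-17)² + (-14)² + 10²]
  = √[289 + 196 + 100]
  = √585
  ≈ 24.19

24.19


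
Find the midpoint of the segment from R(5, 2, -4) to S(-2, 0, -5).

M = ((x₁+x₂)/2, (y₁+y₂)/2, (z₁+z₂)/2)
  = ((5 - 2)/2, (2 + 0)/2, (-4 - 5)/2)
  = (3/2, 2/2, -9/2)
  = (1.5, 1, -4.5)

(1.5, 1, -4.5)


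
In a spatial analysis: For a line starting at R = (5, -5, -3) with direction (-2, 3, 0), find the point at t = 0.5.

P(t) = R + t·d
  = (5 + (-2)·0.5, -5 + 3·0.5, -3 + 0·0.5)
  = (5 - 1, -5 + 1.5, -3 + 0)
  = (4, -3.5, -3)

(4, -3.5, -3)


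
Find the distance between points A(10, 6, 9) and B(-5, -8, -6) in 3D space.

d = √[(x₂-x₁)² + (y₂-y₁)² + (z₂-z₁)²]
  = √[(-15)² + (-14)² + (-15)²]
  = √[225 + 196 + 225]
  = √646
  ≈ 25.42

25.42


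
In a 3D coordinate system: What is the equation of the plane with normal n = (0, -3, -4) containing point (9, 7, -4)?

The plane through P with normal n = (a, b, c) satisfies n·(r - P) = 0,
i.e. ax + by + cz = a·x₀ + b·y₀ + c·z₀.
d = 0·9 + (-3)·7 + (-4)·(-4)
  = 0 - 21 + 16
  = -5
Equation: -3y - 4z = -5

-3y - 4z = -5


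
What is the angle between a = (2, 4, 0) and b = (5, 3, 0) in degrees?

a·b = 2·5 + 4·3 + 0·0 = 10 + 12 + 0 = 22
|a| = √(2² + 4² + 0²) = √20 ≈ 4.472
|b| = √(5² + 3² + 0²) = √34 ≈ 5.831
cos θ = (a·b)/(|a||b|) = 22/(4.472·5.831) ≈ 0.8437
θ = arccos(0.8437) ≈ 32.47°

32.47°


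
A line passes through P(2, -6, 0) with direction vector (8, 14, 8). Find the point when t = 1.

P(t) = P + t·d
  = (2 + 8·1, -6 + 14·1, 0 + 8·1)
  = (2 + 8, -6 + 14, 0 + 8)
  = (10, 8, 8)

(10, 8, 8)


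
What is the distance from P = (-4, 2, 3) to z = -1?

distance = |a·x₀ + b·y₀ + c·z₀ - d| / √(a² + b² + c²)
  = |0·(-4) + 0·2 + 1·3 - (-1)| / √(0² + 0² + 1²)
  = |0 + 0 + 3 + 1| / √(0 + 0 + 1)
  = |4| / √1
  = 4 / 1
  ≈ 4

4


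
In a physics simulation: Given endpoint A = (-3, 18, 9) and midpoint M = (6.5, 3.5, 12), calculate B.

B = 2M - A
  = (2·6.5 - (-3), 2·3.5 - 18, 2·12 - 9)
  = (13 + 3, 7 - 18, 24 - 9)
  = (16, -11, 15)

(16, -11, 15)


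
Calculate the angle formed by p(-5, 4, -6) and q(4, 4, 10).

p·q = (-5)·4 + 4·4 + (-6)·10 = -20 + 16 - 60 = -64
|p| = √((-5)² + 4² + (-6)²) = √77 ≈ 8.775
|q| = √(4² + 4² + 10²) = √132 ≈ 11.49
cos θ = (p·q)/(|p||q|) = -64/(8.775·11.49) ≈ -0.6348
θ = arccos(-0.6348) ≈ 129.4°

129.4°


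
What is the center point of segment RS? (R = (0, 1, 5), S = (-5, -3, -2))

M = ((x₁+x₂)/2, (y₁+y₂)/2, (z₁+z₂)/2)
  = ((0 - 5)/2, (1 - 3)/2, (5 - 2)/2)
  = (-5/2, -2/2, 3/2)
  = (-2.5, -1, 1.5)

(-2.5, -1, 1.5)


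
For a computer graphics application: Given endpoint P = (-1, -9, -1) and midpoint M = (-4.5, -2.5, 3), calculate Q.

Q = 2M - P
  = (2·(-4.5) - (-1), 2·(-2.5) - (-9), 2·3 - (-1))
  = (-9 + 1, -5 + 9, 6 + 1)
  = (-8, 4, 7)

(-8, 4, 7)


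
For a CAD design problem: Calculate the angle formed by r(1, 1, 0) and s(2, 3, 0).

r·s = 1·2 + 1·3 + 0·0 = 2 + 3 + 0 = 5
|r| = √(1² + 1² + 0²) = √2 ≈ 1.414
|s| = √(2² + 3² + 0²) = √13 ≈ 3.606
cos θ = (r·s)/(|r||s|) = 5/(1.414·3.606) ≈ 0.9806
θ = arccos(0.9806) ≈ 11.31°

11.31°


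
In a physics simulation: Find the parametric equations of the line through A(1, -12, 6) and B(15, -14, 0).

Direction vector d = B - A = (15 - 1, -14 + 12, 0 - 6) = (14, -2, -6)
Parametric form r = A + t·d:
x = 1 + 14t, y = -12 - 2t, z = 6 - 6t

x = 1 + 14t, y = -12 - 2t, z = 6 - 6t


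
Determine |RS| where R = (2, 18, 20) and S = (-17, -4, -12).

d = √[(x₂-x₁)² + (y₂-y₁)² + (z₂-z₁)²]
  = √[(-19)² + (-22)² + (-32)²]
  = √[361 + 484 + 1024]
  = √1869
  ≈ 43.23

43.23


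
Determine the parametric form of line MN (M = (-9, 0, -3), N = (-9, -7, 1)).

Direction vector d = N - M = (-9 + 9, -7 + 0, 1 + 3) = (0, -7, 4)
Parametric form r = M + t·d:
x = -9, y = 0 - 7t, z = -3 + 4t

x = -9, y = 0 - 7t, z = -3 + 4t


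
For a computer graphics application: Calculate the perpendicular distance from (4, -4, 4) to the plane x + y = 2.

distance = |a·x₀ + b·y₀ + c·z₀ - d| / √(a² + b² + c²)
  = |1·4 + 1·(-4) + 0·4 - 2| / √(1² + 1² + 0²)
  = |4 - 4 + 0 - 2| / √(1 + 1 + 0)
  = |-2| / √2
  = 2 / 1.414
  ≈ 1.414

1.414


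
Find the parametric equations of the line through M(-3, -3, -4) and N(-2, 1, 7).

Direction vector d = N - M = (-2 + 3, 1 + 3, 7 + 4) = (1, 4, 11)
Parametric form r = M + t·d:
x = -3 + t, y = -3 + 4t, z = -4 + 11t

x = -3 + t, y = -3 + 4t, z = -4 + 11t


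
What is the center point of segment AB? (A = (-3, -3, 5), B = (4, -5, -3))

M = ((x₁+x₂)/2, (y₁+y₂)/2, (z₁+z₂)/2)
  = ((-3 + 4)/2, (-3 - 5)/2, (5 - 3)/2)
  = (1/2, -8/2, 2/2)
  = (0.5, -4, 1)

(0.5, -4, 1)


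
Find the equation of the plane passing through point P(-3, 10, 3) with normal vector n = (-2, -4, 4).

The plane through P with normal n = (a, b, c) satisfies n·(r - P) = 0,
i.e. ax + by + cz = a·x₀ + b·y₀ + c·z₀.
d = (-2)·(-3) + (-4)·10 + 4·3
  = 6 - 40 + 12
  = -22
Equation: -2x - 4y + 4z = -22

-2x - 4y + 4z = -22


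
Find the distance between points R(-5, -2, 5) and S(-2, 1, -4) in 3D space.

d = √[(x₂-x₁)² + (y₂-y₁)² + (z₂-z₁)²]
  = √[3² + 3² + (-9)²]
  = √[9 + 9 + 81]
  = √99
  ≈ 9.95

9.95


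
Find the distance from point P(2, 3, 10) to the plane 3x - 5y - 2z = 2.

distance = |a·x₀ + b·y₀ + c·z₀ - d| / √(a² + b² + c²)
  = |3·2 + (-5)·3 + (-2)·10 - 2| / √(3² + (-5)² + (-2)²)
  = |6 - 15 - 20 - 2| / √(9 + 25 + 4)
  = |-31| / √38
  = 31 / 6.164
  ≈ 5.029

5.029


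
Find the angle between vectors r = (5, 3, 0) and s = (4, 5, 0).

r·s = 5·4 + 3·5 + 0·0 = 20 + 15 + 0 = 35
|r| = √(5² + 3² + 0²) = √34 ≈ 5.831
|s| = √(4² + 5² + 0²) = √41 ≈ 6.403
cos θ = (r·s)/(|r||s|) = 35/(5.831·6.403) ≈ 0.9374
θ = arccos(0.9374) ≈ 20.38°

20.38°


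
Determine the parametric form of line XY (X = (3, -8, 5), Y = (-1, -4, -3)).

Direction vector d = Y - X = (-1 - 3, -4 + 8, -3 - 5) = (-4, 4, -8)
Parametric form r = X + t·d:
x = 3 - 4t, y = -8 + 4t, z = 5 - 8t

x = 3 - 4t, y = -8 + 4t, z = 5 - 8t


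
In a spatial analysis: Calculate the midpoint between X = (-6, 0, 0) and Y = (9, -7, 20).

M = ((x₁+x₂)/2, (y₁+y₂)/2, (z₁+z₂)/2)
  = ((-6 + 9)/2, (0 - 7)/2, (0 + 20)/2)
  = (3/2, -7/2, 20/2)
  = (1.5, -3.5, 10)

(1.5, -3.5, 10)


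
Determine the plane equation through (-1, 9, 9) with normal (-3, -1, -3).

The plane through P with normal n = (a, b, c) satisfies n·(r - P) = 0,
i.e. ax + by + cz = a·x₀ + b·y₀ + c·z₀.
d = (-3)·(-1) + (-1)·9 + (-3)·9
  = 3 - 9 - 27
  = -33
Equation: -3x - y - 3z = -33

-3x - y - 3z = -33


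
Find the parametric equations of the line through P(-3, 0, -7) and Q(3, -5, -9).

Direction vector d = Q - P = (3 + 3, -5 + 0, -9 + 7) = (6, -5, -2)
Parametric form r = P + t·d:
x = -3 + 6t, y = 0 - 5t, z = -7 - 2t

x = -3 + 6t, y = 0 - 5t, z = -7 - 2t


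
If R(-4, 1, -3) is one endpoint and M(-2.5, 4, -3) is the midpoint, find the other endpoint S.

S = 2M - R
  = (2·(-2.5) - (-4), 2·4 - 1, 2·(-3) - (-3))
  = (-5 + 4, 8 - 1, -6 + 3)
  = (-1, 7, -3)

(-1, 7, -3)
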